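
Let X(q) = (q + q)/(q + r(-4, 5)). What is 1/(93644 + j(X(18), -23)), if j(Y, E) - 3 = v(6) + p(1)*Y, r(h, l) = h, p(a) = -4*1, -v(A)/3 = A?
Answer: 7/655331 ≈ 1.0682e-5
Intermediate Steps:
v(A) = -3*A
p(a) = -4
X(q) = 2*q/(-4 + q) (X(q) = (q + q)/(q - 4) = (2*q)/(-4 + q) = 2*q/(-4 + q))
j(Y, E) = -15 - 4*Y (j(Y, E) = 3 + (-3*6 - 4*Y) = 3 + (-18 - 4*Y) = -15 - 4*Y)
1/(93644 + j(X(18), -23)) = 1/(93644 + (-15 - 8*18/(-4 + 18))) = 1/(93644 + (-15 - 8*18/14)) = 1/(93644 + (-15 - 4*18/7)) = 1/(93644 + (-15 - 72/7)) = 1/(93644 - 177/7) = 1/(655331/7) = 7/655331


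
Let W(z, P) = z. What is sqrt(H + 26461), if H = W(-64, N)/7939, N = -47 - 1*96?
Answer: 3*sqrt(185308446365)/7939 ≈ 162.67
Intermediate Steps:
N = -143 (N = -47 - 96 = -143)
H = -64/7939 ≈ -0.0080615
sqrt(H + 26461) = sqrt(-64/7939 + 26461) = sqrt(210073815/7939) = 3*sqrt(185308446365)/7939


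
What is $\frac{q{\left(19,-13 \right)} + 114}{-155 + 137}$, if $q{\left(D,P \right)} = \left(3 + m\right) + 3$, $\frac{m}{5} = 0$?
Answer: $- \frac{20}{3} \approx -6.6667$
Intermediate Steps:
$m = 0$ ($m = 5 \cdot 0 = 0$)
$q{\left(D,P \right)} = 6$ ($q{\left(D,P \right)} = \left(3 + 0\right) + 3 = 3 + 3 = 6$)
$\frac{q{\left(19,-13 \right)} + 114}{-155 + 137} = \frac{6 + 114}{-155 + 137} = \frac{120}{-18} = 120 \left(- \frac{1}{18}\right) = - \frac{20}{3}$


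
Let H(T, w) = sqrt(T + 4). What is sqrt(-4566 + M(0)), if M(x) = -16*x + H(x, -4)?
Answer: 2*I*sqrt(1141) ≈ 67.557*I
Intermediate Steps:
H(T, w) = sqrt(4 + T)
M(x) = sqrt(4 + x) - 16*x (M(x) = -16*x + sqrt(4 + x) = sqrt(4 + x) - 16*x)
sqrt(-4566 + M(0)) = sqrt(-4566 + (sqrt(4 + 0) - 16*0)) = sqrt(-4566 + (sqrt(4) + 0)) = sqrt(-4566 + (2 + 0)) = sqrt(-4566 + 2) = sqrt(-4564) = 2*I*sqrt(1141)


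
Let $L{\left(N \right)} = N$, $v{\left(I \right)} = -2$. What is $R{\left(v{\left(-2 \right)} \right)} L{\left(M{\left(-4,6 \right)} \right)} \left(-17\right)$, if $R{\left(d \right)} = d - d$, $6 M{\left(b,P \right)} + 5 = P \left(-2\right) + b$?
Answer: $0$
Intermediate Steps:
$M{\left(b,P \right)} = - \frac{5}{6} - \frac{P}{3} + \frac{b}{6}$ ($M{\left(b,P \right)} = - \frac{5}{6} + \frac{P \left(-2\right) + b}{6} = - \frac{5}{6} + \frac{- 2 P + b}{6} = - \frac{5}{6} + \frac{b - 2 P}{6} = - \frac{5}{6} - \left(- \frac{b}{6} + \frac{P}{3}\right) = - \frac{5}{6} - \frac{P}{3} + \frac{b}{6}$)
$R{\left(d \right)} = 0$
$R{\left(v{\left(-2 \right)} \right)} L{\left(M{\left(-4,6 \right)} \right)} \left(-17\right) = 0 \left(- \frac{5}{6} - 2 + \frac{1}{6} \left(-4\right)\right) \left(-17\right) = 0 \left(- \frac{5}{6} - 2 - \frac{2}{3}\right) \left(-17\right) = 0 \left(- \frac{7}{2}\right) \left(-17\right) = 0 \left(-17\right) = 0$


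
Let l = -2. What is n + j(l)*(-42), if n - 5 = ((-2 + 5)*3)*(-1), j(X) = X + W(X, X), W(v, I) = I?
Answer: 164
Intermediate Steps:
j(X) = 2*X (j(X) = X + X = 2*X)
n = -4 (n = 5 + ((-2 + 5)*3)*(-1) = 5 + (3*3)*(-1) = 5 + 9*(-1) = 5 - 9 = -4)
n + j(l)*(-42) = -4 + (2*(-2))*(-42) = -4 - 4*(-42) = -4 + 168 = 164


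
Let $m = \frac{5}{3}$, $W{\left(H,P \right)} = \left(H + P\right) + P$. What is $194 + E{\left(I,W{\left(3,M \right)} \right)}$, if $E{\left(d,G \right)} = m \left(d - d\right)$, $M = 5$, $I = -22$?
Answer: $194$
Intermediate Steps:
$W{\left(H,P \right)} = H + 2 P$
$m = \frac{5}{3}$ ($m = 5 \cdot \frac{1}{3} = \frac{5}{3} \approx 1.6667$)
$E{\left(d,G \right)} = 0$ ($E{\left(d,G \right)} = \frac{5 \left(d - d\right)}{3} = \frac{5}{3} \cdot 0 = 0$)
$194 + E{\left(I,W{\left(3,M \right)} \right)} = 194 + 0 = 194$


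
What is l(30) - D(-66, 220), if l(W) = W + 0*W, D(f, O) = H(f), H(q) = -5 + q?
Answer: 101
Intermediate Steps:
D(f, O) = -5 + f
l(W) = W (l(W) = W + 0 = W)
l(30) - D(-66, 220) = 30 - (-5 - 66) = 30 - 1*(-71) = 30 + 71 = 101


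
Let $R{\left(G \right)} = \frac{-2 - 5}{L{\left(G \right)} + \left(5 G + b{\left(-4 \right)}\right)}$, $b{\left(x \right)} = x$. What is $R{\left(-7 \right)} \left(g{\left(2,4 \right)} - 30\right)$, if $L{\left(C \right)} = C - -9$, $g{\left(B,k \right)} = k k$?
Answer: $- \frac{98}{37} \approx -2.6486$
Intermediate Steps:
$g{\left(B,k \right)} = k^{2}$
$L{\left(C \right)} = 9 + C$ ($L{\left(C \right)} = C + 9 = 9 + C$)
$R{\left(G \right)} = - \frac{7}{5 + 6 G}$ ($R{\left(G \right)} = \frac{-2 - 5}{\left(9 + G\right) + \left(5 G - 4\right)} = - \frac{7}{\left(9 + G\right) + \left(-4 + 5 G\right)} = - \frac{7}{5 + 6 G}$)
$R{\left(-7 \right)} \left(g{\left(2,4 \right)} - 30\right) = - \frac{7}{5 + 6 \left(-7\right)} \left(4^{2} - 30\right) = - \frac{7}{5 - 42} \left(16 - 30\right) = - \frac{7}{-37} \left(-14\right) = \left(-7\right) \left(- \frac{1}{37}\right) \left(-14\right) = \frac{7}{37} \left(-14\right) = - \frac{98}{37}$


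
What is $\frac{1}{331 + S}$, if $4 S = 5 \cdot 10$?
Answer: $\frac{2}{687} \approx 0.0029112$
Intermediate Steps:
$S = \frac{25}{2}$ ($S = \frac{5 \cdot 10}{4} = \frac{1}{4} \cdot 50 = \frac{25}{2} \approx 12.5$)
$\frac{1}{331 + S} = \frac{1}{331 + \frac{25}{2}} = \frac{1}{\frac{687}{2}} = \frac{2}{687}$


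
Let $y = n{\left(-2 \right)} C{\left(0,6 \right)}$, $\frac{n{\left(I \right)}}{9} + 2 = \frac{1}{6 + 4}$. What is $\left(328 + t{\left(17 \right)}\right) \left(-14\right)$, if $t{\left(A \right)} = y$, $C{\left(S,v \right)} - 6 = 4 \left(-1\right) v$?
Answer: $- \frac{44506}{5} \approx -8901.2$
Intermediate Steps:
$C{\left(S,v \right)} = 6 - 4 v$ ($C{\left(S,v \right)} = 6 + 4 \left(-1\right) v = 6 - 4 v$)
$n{\left(I \right)} = - \frac{171}{10}$ ($n{\left(I \right)} = -18 + \frac{9}{6 + 4} = -18 + \frac{9}{10} = - \frac{171}{10}$)
$y = \frac{1539}{5}$ ($y = - \frac{171 \left(6 - 24\right)}{10} = \left(- \frac{171}{10}\right) \left(-18\right) = \frac{1539}{5} \approx 307.8$)
$t{\left(A \right)} = \frac{1539}{5}$
$\left(328 + t{\left(17 \right)}\right) \left(-14\right) = \left(328 + \frac{1539}{5}\right) \left(-14\right) = \frac{3179}{5} \left(-14\right) = - \frac{44506}{5}$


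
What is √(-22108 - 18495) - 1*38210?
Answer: -38210 + I*√40603 ≈ -38210.0 + 201.5*I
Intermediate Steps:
√(-22108 - 18495) - 1*38210 = √(-40603) - 38210 = I*√40603 - 38210 = -38210 + I*√40603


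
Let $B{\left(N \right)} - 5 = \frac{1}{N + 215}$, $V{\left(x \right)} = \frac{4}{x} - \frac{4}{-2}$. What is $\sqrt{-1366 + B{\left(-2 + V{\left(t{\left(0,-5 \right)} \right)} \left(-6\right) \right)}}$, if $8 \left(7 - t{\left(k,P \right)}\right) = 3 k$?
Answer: $\frac{4 i \sqrt{162697503}}{1383} \approx 36.892 i$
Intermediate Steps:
$t{\left(k,P \right)} = 7 - \frac{3 k}{8}$
$V{\left(x \right)} = 2 + \frac{4}{x}$ ($V{\left(x \right)} = \frac{4}{x} - -2 = \frac{4}{x} + 2 = 2 + \frac{4}{x}$)
$B{\left(N \right)} = 5 + \frac{1}{215 + N}$ ($B{\left(N \right)} = 5 + \frac{1}{N + 215} = 5 + \frac{1}{215 + N}$)
$\sqrt{-1366 + B{\left(-2 + V{\left(t{\left(0,-5 \right)} \right)} \left(-6\right) \right)}} = \sqrt{-1366 + \frac{1076 + 5 \left(-2 + \left(2 + \frac{4}{7 - 0}\right) \left(-6\right)\right)}{215 + \left(-2 + \left(2 + \frac{4}{7 - 0}\right) \left(-6\right)\right)}} = \sqrt{-1366 + \frac{1076 + 5 \left(-2 + \left(2 + \frac{4}{7 + 0}\right) \left(-6\right)\right)}{215 + \left(-2 + \left(2 + \frac{4}{7 + 0}\right) \left(-6\right)\right)}} = \sqrt{-1366 + \frac{1076 + 5 \left(-2 + \left(2 + \frac{4}{7}\right) \left(-6\right)\right)}{215 + \left(-2 + \left(2 + \frac{4}{7}\right) \left(-6\right)\right)}} = \sqrt{-1366 + \frac{1076 + 5 \left(-2 + \frac{18}{7} \left(-6\right)\right)}{215 + \left(-2 + \frac{18}{7} \left(-6\right)\right)}} = \sqrt{-1366 + \frac{1076 + 5 \left(-2 - \frac{108}{7}\right)}{215 - \frac{122}{7}}} = \sqrt{-1366 + \frac{1076 + 5 \left(- \frac{122}{7}\right)}{215 - \frac{122}{7}}} = \sqrt{-1366 + \frac{1076 - \frac{610}{7}}{\frac{1383}{7}}} = \sqrt{-1366 + \frac{7}{1383} \cdot \frac{6922}{7}} = \sqrt{-1366 + \frac{6922}{1383}} = \sqrt{- \frac{1882256}{1383}} = \frac{4 i \sqrt{162697503}}{1383}$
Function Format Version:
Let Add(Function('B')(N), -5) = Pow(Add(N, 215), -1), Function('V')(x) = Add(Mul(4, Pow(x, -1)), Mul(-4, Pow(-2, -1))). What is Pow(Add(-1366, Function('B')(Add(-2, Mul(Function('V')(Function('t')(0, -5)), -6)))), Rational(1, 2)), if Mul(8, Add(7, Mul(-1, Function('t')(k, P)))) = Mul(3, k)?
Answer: Mul(Rational(4, 1383), I, Pow(162697503, Rational(1, 2))) ≈ Mul(36.892, I)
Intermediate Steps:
Function('t')(k, P) = Add(7, Mul(Rational(-3, 8), k)) (Function('t')(k, P) = Add(7, Mul(Rational(-1, 8), Mul(3, k))) = Add(7, Mul(Rational(-3, 8), k)))
Function('V')(x) = Add(2, Mul(4, Pow(x, -1))) (Function('V')(x) = Add(Mul(4, Pow(x, -1)), Mul(-4, Rational(-1, 2))) = Add(Mul(4, Pow(x, -1)), 2) = Add(2, Mul(4, Pow(x, -1))))
Function('B')(N) = Add(5, Pow(Add(215, N), -1)) (Function('B')(N) = Add(5, Pow(Add(N, 215), -1)) = Add(5, Pow(Add(215, N), -1)))
Pow(Add(-1366, Function('B')(Add(-2, Mul(Function('V')(Function('t')(0, -5)), -6)))), Rational(1, 2)) = Pow(Add(-1366, Mul(Pow(Add(215, Add(-2, Mul(Add(2, Mul(4, Pow(Add(7, Mul(Rational(-3, 8), 0)), -1))), -6))), -1), Add(1076, Mul(5, Add(-2, Mul(Add(2, Mul(4, Pow(Add(7, Mul(Rational(-3, 8), 0)), -1))), -6)))))), Rational(1, 2)) = Pow(Add(-1366, Mul(Pow(Add(215, Add(-2, Mul(Add(2, Mul(4, Pow(Add(7, 0), -1))), -6))), -1), Add(1076, Mul(5, Add(-2, Mul(Add(2, Mul(4, Pow(Add(7, 0), -1))), -6)))))), Rational(1, 2)) = Pow(Add(-1366, Mul(Pow(Add(215, Add(-2, Mul(Add(2, Mul(4, Pow(7, -1))), -6))), -1), Add(1076, Mul(5, Add(-2, Mul(Add(2, Mul(4, Pow(7, -1))), -6)))))), Rational(1, 2)) = Pow(Add(-1366, Mul(Pow(Add(215, Add(-2, Mul(Add(2, Mul(4, Rational(1, 7))), -6))), -1), Add(1076, Mul(5, Add(-2, Mul(Add(2, Mul(4, Rational(1, 7))), -6)))))), Rational(1, 2)) = Pow(Add(-1366, Mul(Pow(Add(215, Add(-2, Mul(Add(2, Rational(4, 7)), -6))), -1), Add(1076, Mul(5, Add(-2, Mul(Add(2, Rational(4, 7)), -6)))))), Rational(1, 2)) = Pow(Add(-1366, Mul(Pow(Add(215, Add(-2, Mul(Rational(18, 7), -6))), -1), Add(1076, Mul(5, Add(-2, Mul(Rational(18, 7), -6)))))), Rational(1, 2)) = Pow(Add(-1366, Mul(Pow(Add(215, Add(-2, Rational(-108, 7))), -1), Add(1076, Mul(5, Add(-2, Rational(-108, 7)))))), Rational(1, 2)) = Pow(Add(-1366, Mul(Pow(Add(215, Rational(-122, 7)), -1), Add(1076, Mul(5, Rational(-122, 7))))), Rational(1, 2)) = Pow(Add(-1366, Mul(Pow(Rational(1383, 7), -1), Add(1076, Rational(-610, 7)))), Rational(1, 2)) = Pow(Add(-1366, Mul(Rational(7, 1383), Rational(6922, 7))), Rational(1, 2)) = Pow(Add(-1366, Rational(6922, 1383)), Rational(1, 2)) = Pow(Rational(-1882256, 1383), Rational(1, 2)) = Mul(Rational(4, 1383), I, Pow(162697503, Rational(1, 2)))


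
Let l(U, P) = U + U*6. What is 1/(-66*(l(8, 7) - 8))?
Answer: -1/3168 ≈ -0.00031566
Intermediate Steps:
l(U, P) = 7*U (l(U, P) = U + 6*U = 7*U)
1/(-66*(l(8, 7) - 8)) = 1/(-66*(7*8 - 8)) = 1/(-66*(56 - 8)) = 1/(-66*48) = 1/(-3168) = -1/3168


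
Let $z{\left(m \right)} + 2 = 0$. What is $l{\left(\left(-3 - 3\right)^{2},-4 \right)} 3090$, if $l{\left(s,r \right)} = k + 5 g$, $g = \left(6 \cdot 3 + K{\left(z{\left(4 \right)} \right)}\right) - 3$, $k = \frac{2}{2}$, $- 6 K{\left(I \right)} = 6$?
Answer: $219390$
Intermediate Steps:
$z{\left(m \right)} = -2$ ($z{\left(m \right)} = -2 + 0 = -2$)
$K{\left(I \right)} = -1$ ($K{\left(I \right)} = \left(- \frac{1}{6}\right) 6 = -1$)
$k = 1$ ($k = 2 \cdot \frac{1}{2} = 1$)
$g = 14$ ($g = \left(6 \cdot 3 - 1\right) - 3 = \left(18 - 1\right) - 3 = 17 - 3 = 14$)
$l{\left(s,r \right)} = 71$ ($l{\left(s,r \right)} = 1 + 5 \cdot 14 = 1 + 70 = 71$)
$l{\left(\left(-3 - 3\right)^{2},-4 \right)} 3090 = 71 \cdot 3090 = 219390$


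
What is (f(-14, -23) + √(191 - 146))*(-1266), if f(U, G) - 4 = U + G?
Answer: 41778 - 3798*√5 ≈ 33285.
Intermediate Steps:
f(U, G) = 4 + G + U (f(U, G) = 4 + (U + G) = 4 + (G + U) = 4 + G + U)
(f(-14, -23) + √(191 - 146))*(-1266) = ((4 - 23 - 14) + √(191 - 146))*(-1266) = (-33 + √45)*(-1266) = (-33 + 3*√5)*(-1266) = 41778 - 3798*√5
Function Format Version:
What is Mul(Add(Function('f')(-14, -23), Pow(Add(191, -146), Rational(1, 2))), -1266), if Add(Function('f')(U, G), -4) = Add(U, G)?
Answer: Add(41778, Mul(-3798, Pow(5, Rational(1, 2)))) ≈ 33285.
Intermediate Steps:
Function('f')(U, G) = Add(4, G, U) (Function('f')(U, G) = Add(4, Add(U, G)) = Add(4, Add(G, U)) = Add(4, G, U))
Mul(Add(Function('f')(-14, -23), Pow(Add(191, -146), Rational(1, 2))), -1266) = Mul(Add(Add(4, -23, -14), Pow(Add(191, -146), Rational(1, 2))), -1266) = Mul(Add(-33, Pow(45, Rational(1, 2))), -1266) = Mul(Add(-33, Mul(3, Pow(5, Rational(1, 2)))), -1266) = Add(41778, Mul(-3798, Pow(5, Rational(1, 2))))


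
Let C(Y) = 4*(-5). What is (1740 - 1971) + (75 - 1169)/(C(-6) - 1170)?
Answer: -136898/595 ≈ -230.08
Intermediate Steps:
C(Y) = -20
(1740 - 1971) + (75 - 1169)/(C(-6) - 1170) = (1740 - 1971) + (75 - 1169)/(-20 - 1170) = -231 - 1094/(-1190) = -231 - 1094*(-1/1190) = -231 + 547/595 = -136898/595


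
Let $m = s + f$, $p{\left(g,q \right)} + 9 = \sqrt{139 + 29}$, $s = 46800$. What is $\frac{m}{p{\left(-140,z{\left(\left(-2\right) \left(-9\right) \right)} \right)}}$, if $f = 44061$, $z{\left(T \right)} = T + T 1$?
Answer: $\frac{272583}{29} + \frac{60574 \sqrt{42}}{29} \approx 22936.0$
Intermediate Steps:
$z{\left(T \right)} = 2 T$ ($z{\left(T \right)} = T + T = 2 T$)
$p{\left(g,q \right)} = -9 + 2 \sqrt{42}$ ($p{\left(g,q \right)} = -9 + \sqrt{139 + 29} = -9 + \sqrt{168} = -9 + 2 \sqrt{42}$)
$m = 90861$ ($m = 46800 + 44061 = 90861$)
$\frac{m}{p{\left(-140,z{\left(\left(-2\right) \left(-9\right) \right)} \right)}} = \frac{90861}{-9 + 2 \sqrt{42}}$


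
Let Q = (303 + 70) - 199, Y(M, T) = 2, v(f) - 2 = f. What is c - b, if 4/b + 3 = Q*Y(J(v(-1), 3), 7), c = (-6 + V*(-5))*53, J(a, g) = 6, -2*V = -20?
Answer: -1023964/345 ≈ -2968.0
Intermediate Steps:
V = 10 (V = -½*(-20) = 10)
v(f) = 2 + f
Q = 174 (Q = 373 - 199 = 174)
c = -2968 (c = (-6 + 10*(-5))*53 = (-6 - 50)*53 = -56*53 = -2968)
b = 4/345 (b = 4/(-3 + 174*2) = 4/(-3 + 348) = 4/345 ≈ 0.011594)
c - b = -2968 - 1*4/345 = -2968 - 4/345 = -1023964/345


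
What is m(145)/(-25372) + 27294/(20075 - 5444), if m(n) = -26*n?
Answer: 124610373/61869622 ≈ 2.0141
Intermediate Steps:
m(145)/(-25372) + 27294/(20075 - 5444) = -26*145/(-25372) + 27294/(20075 - 5444) = -3770*(-1/25372) + 27294/14631 = 1885/12686 + 27294*(1/14631) = 1885/12686 + 9098/4877 = 124610373/61869622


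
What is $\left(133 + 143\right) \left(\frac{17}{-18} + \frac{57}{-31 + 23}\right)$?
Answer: $- \frac{13363}{6} \approx -2227.2$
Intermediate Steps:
$\left(133 + 143\right) \left(\frac{17}{-18} + \frac{57}{-31 + 23}\right) = 276 \left(17 \left(- \frac{1}{18}\right) + \frac{57}{-8}\right) = 276 \left(- \frac{17}{18} + 57 \left(- \frac{1}{8}\right)\right) = 276 \left(- \frac{17}{18} - \frac{57}{8}\right) = 276 \left(- \frac{581}{72}\right) = - \frac{13363}{6}$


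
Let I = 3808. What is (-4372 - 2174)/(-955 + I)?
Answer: -2182/951 ≈ -2.2944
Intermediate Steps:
(-4372 - 2174)/(-955 + I) = (-4372 - 2174)/(-955 + 3808) = -6546/2853 = -6546*1/2853 = -2182/951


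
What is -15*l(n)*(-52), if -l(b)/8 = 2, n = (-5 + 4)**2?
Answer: -12480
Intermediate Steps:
n = 1 (n = (-1)**2 = 1)
l(b) = -16 (l(b) = -8*2 = -16)
-15*l(n)*(-52) = -15*(-16)*(-52) = 240*(-52) = -12480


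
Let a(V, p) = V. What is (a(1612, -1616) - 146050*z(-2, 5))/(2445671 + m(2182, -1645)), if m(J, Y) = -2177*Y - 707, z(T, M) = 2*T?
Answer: 585812/6026129 ≈ 0.097212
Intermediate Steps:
m(J, Y) = -707 - 2177*Y
(a(1612, -1616) - 146050*z(-2, 5))/(2445671 + m(2182, -1645)) = (1612 - 292100*(-2))/(2445671 + (-707 - 2177*(-1645))) = (1612 - 146050*(-4))/(2445671 + (-707 + 3581165)) = (1612 + 584200)/(2445671 + 3580458) = 585812/6026129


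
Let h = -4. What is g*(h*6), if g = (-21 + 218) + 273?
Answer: -11280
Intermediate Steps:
g = 470 (g = 197 + 273 = 470)
g*(h*6) = 470*(-4*6) = 470*(-24) = -11280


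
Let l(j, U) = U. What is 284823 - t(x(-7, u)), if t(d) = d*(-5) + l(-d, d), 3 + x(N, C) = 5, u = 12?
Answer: 284831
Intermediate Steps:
x(N, C) = 2 (x(N, C) = -3 + 5 = 2)
t(d) = -4*d (t(d) = d*(-5) + d = -5*d + d = -4*d)
284823 - t(x(-7, u)) = 284823 - (-4)*2 = 284823 - 1*(-8) = 284823 + 8 = 284831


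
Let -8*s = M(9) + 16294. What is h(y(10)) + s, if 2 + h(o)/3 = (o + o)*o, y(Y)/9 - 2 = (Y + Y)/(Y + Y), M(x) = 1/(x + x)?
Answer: 335699/144 ≈ 2331.2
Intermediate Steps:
M(x) = 1/(2*x)
y(Y) = 27 (y(Y) = 18 + 9*((Y + Y)/(Y + Y)) = 18 + 9*((2*Y)/((2*Y))) = 18 + 9*((2*Y)*(1/(2*Y))) = 18 + 9*1 = 18 + 9 = 27)
h(o) = -6 + 6*o² (h(o) = -6 + 3*((o + o)*o) = -6 + 3*((2*o)*o) = -6 + 3*(2*o²) = -6 + 6*o²)
s = -293293/144 (s = -((½)/9 + 16294)/8 = -((½)*(⅑) + 16294)/8 = -(1/18 + 16294)/8 = -⅛*293293/18 = -293293/144 ≈ -2036.8)
h(y(10)) + s = (-6 + 6*27²) - 293293/144 = (-6 + 6*729) - 293293/144 = (-6 + 4374) - 293293/144 = 4368 - 293293/144 = 335699/144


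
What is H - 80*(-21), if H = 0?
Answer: 1680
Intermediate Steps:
H - 80*(-21) = 0 - 80*(-21) = 0 + 1680 = 1680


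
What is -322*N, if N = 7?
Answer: -2254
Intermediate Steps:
-322*N = -322*7 = -2254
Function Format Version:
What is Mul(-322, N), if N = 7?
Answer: -2254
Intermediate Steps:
Mul(-322, N) = Mul(-322, 7) = -2254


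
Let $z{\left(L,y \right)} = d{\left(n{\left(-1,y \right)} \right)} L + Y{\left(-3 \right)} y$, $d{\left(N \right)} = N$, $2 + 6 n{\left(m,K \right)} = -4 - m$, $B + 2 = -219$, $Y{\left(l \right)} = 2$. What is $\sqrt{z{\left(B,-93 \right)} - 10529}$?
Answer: $\frac{i \sqrt{379110}}{6} \approx 102.62 i$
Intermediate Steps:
$B = -221$ ($B = -2 - 219 = -221$)
$n{\left(m,K \right)} = -1 - \frac{m}{6}$ ($n{\left(m,K \right)} = - \frac{1}{3} + \frac{-4 - m}{6} = - \frac{1}{3} - \left(\frac{2}{3} + \frac{m}{6}\right) = -1 - \frac{m}{6}$)
$z{\left(L,y \right)} = 2 y - \frac{5 L}{6}$ ($z{\left(L,y \right)} = \left(-1 - - \frac{1}{6}\right) L + 2 y = \left(-1 + \frac{1}{6}\right) L + 2 y = - \frac{5 L}{6} + 2 y = 2 y - \frac{5 L}{6}$)
$\sqrt{z{\left(B,-93 \right)} - 10529} = \sqrt{\left(2 \left(-93\right) - - \frac{1105}{6}\right) - 10529} = \sqrt{\left(-186 + \frac{1105}{6}\right) - 10529} = \sqrt{- \frac{11}{6} - 10529} = \sqrt{- \frac{63185}{6}} = \frac{i \sqrt{379110}}{6}$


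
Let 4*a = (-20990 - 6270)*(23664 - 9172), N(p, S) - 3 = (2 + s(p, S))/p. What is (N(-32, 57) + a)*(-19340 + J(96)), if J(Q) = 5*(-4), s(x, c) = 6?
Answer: 1912051239560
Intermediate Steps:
J(Q) = -20
N(p, S) = 3 + 8/p (N(p, S) = 3 + (2 + 6)/p = 3 + 8/p)
a = -98762980 (a = ((-20990 - 6270)*(23664 - 9172))/4 = (-27260*14492)/4 = (1/4)*(-395051920) = -98762980)
(N(-32, 57) + a)*(-19340 + J(96)) = ((3 + 8/(-32)) - 98762980)*(-19340 - 20) = ((3 + 8*(-1/32)) - 98762980)*(-19360) = ((3 - 1/4) - 98762980)*(-19360) = (11/4 - 98762980)*(-19360) = -395051909/4*(-19360) = 1912051239560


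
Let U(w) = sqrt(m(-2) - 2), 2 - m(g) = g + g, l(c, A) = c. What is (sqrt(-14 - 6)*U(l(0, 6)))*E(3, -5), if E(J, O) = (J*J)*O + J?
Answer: -168*I*sqrt(5) ≈ -375.66*I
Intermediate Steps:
E(J, O) = J + O*J**2 (E(J, O) = J**2*O + J = O*J**2 + J = J + O*J**2)
m(g) = 2 - 2*g (m(g) = 2 - (g + g) = 2 - 2*g)
U(w) = 2 (U(w) = sqrt((2 - 2*(-2)) - 2) = sqrt((2 + 4) - 2) = sqrt(6 - 2) = sqrt(4) = 2)
(sqrt(-14 - 6)*U(l(0, 6)))*E(3, -5) = (sqrt(-14 - 6)*2)*(3*(1 + 3*(-5))) = (sqrt(-20)*2)*(3*(1 - 15)) = ((2*I*sqrt(5))*2)*(3*(-14)) = (4*I*sqrt(5))*(-42) = -168*I*sqrt(5)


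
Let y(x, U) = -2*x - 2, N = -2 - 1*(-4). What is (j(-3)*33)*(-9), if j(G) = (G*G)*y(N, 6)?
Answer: 16038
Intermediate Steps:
N = 2 (N = -2 + 4 = 2)
y(x, U) = -2 - 2*x
j(G) = -6*G**2 (j(G) = (G*G)*(-2 - 2*2) = G**2*(-2 - 4) = G**2*(-6) = -6*G**2)
(j(-3)*33)*(-9) = (-6*(-3)**2*33)*(-9) = (-6*9*33)*(-9) = -54*33*(-9) = -1782*(-9) = 16038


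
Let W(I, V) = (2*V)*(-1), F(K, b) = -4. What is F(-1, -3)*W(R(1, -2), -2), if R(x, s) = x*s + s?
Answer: -16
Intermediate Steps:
R(x, s) = s + s*x (R(x, s) = s*x + s = s + s*x)
W(I, V) = -2*V
F(-1, -3)*W(R(1, -2), -2) = -(-8)*(-2) = -4*4 = -16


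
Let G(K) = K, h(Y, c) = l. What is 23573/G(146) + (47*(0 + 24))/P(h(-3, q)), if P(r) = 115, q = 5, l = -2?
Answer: 2875583/16790 ≈ 171.27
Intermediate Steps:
h(Y, c) = -2
23573/G(146) + (47*(0 + 24))/P(h(-3, q)) = 23573/146 + (47*(0 + 24))/115 = 23573*(1/146) + (47*24)*(1/115) = 23573/146 + 1128*(1/115) = 23573/146 + 1128/115 = 2875583/16790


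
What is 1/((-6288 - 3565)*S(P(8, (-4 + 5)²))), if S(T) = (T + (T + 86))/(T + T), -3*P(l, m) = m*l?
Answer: 8/1192213 ≈ 6.7102e-6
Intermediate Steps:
P(l, m) = -l*m/3 (P(l, m) = -m*l/3 = -l*m/3)
S(T) = (86 + 2*T)/(2*T) (S(T) = (T + (86 + T))/((2*T)) = (86 + 2*T)*(1/(2*T)) = (86 + 2*T)/(2*T))
1/((-6288 - 3565)*S(P(8, (-4 + 5)²))) = 1/((-6288 - 3565)*(((43 - ⅓*8*(-4 + 5)²)/((-⅓*8*(-4 + 5)²))))) = 1/((-9853)*(((43 - ⅓*8*1²)/((-⅓*8*1²))))) = -(-8/(3*(43 - ⅓*8*1)))/9853 = -(-8/(3*(43 - 8/3)))/9853 = -1/(9853*((-3/8*121/3))) = -1/(9853*(-121/8)) = -1/9853*(-8/121) = 8/1192213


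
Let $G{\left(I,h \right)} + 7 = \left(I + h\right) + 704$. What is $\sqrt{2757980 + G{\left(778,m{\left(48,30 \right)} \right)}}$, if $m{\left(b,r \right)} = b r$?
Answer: $\sqrt{2760895} \approx 1661.6$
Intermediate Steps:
$G{\left(I,h \right)} = 697 + I + h$ ($G{\left(I,h \right)} = -7 + \left(\left(I + h\right) + 704\right) = -7 + \left(704 + I + h\right) = 697 + I + h$)
$\sqrt{2757980 + G{\left(778,m{\left(48,30 \right)} \right)}} = \sqrt{2757980 + \left(697 + 778 + 48 \cdot 30\right)} = \sqrt{2757980 + \left(697 + 778 + 1440\right)} = \sqrt{2757980 + 2915} = \sqrt{2760895}$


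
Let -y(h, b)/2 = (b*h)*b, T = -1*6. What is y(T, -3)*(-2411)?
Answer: -260388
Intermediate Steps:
T = -6
y(h, b) = -2*h*b² (y(h, b) = -2*b*h*b = -2*h*b²)
y(T, -3)*(-2411) = -2*(-6)*(-3)²*(-2411) = -2*(-6)*9*(-2411) = 108*(-2411) = -260388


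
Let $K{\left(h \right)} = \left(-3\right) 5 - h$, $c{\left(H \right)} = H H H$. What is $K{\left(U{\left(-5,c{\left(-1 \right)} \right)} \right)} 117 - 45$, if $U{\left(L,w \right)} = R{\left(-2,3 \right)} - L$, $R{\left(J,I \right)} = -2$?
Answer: $-2151$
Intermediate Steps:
$c{\left(H \right)} = H^{3}$ ($c{\left(H \right)} = H^{2} H = H^{3}$)
$U{\left(L,w \right)} = -2 - L$
$K{\left(h \right)} = -15 - h$
$K{\left(U{\left(-5,c{\left(-1 \right)} \right)} \right)} 117 - 45 = \left(-15 - \left(-2 - -5\right)\right) 117 - 45 = \left(-15 - \left(-2 + 5\right)\right) 117 - 45 = \left(-15 - 3\right) 117 - 45 = \left(-18\right) 117 - 45 = -2106 - 45 = -2151$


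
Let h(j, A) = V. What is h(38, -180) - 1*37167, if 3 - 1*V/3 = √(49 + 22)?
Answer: -37158 - 3*√71 ≈ -37183.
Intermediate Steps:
V = 9 - 3*√71 (V = 9 - 3*√(49 + 22) = 9 - 3*√71 ≈ -16.278)
h(j, A) = 9 - 3*√71
h(38, -180) - 1*37167 = (9 - 3*√71) - 1*37167 = (9 - 3*√71) - 37167 = -37158 - 3*√71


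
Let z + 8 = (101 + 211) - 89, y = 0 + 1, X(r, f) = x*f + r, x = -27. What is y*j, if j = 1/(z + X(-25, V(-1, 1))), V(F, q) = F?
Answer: 1/217 ≈ 0.0046083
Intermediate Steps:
X(r, f) = r - 27*f (X(r, f) = -27*f + r = r - 27*f)
y = 1
z = 215 (z = -8 + ((101 + 211) - 89) = -8 + (312 - 89) = -8 + 223 = 215)
j = 1/217 (j = 1/(215 + (-25 - 27*(-1))) = 1/(215 + (-25 + 27)) = 1/(215 + 2) = 1/217 ≈ 0.0046083)
y*j = 1*(1/217) = 1/217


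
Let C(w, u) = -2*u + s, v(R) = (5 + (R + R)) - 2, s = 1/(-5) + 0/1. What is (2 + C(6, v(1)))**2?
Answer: 1681/25 ≈ 67.240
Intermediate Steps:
s = -1/5 (s = 1*(-1/5) + 0*1 = -1/5 + 0 = -1/5 ≈ -0.20000)
v(R) = 3 + 2*R (v(R) = (5 + 2*R) - 2 = 3 + 2*R)
C(w, u) = -1/5 - 2*u (C(w, u) = -2*u - 1/5 = -1/5 - 2*u)
(2 + C(6, v(1)))**2 = (2 + (-1/5 - 2*(3 + 2*1)))**2 = (2 + (-1/5 - 2*(3 + 2)))**2 = (2 + (-1/5 - 2*5))**2 = (2 + (-1/5 - 10))**2 = (2 - 51/5)**2 = (-41/5)**2 = 1681/25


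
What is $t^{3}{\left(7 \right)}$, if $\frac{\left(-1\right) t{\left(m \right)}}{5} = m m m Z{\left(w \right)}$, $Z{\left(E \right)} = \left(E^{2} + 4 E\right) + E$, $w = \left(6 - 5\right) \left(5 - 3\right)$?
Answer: $-13841287201000$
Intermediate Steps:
$w = 2$ ($w = 1 \cdot 2 = 2$)
$Z{\left(E \right)} = E^{2} + 5 E$
$t{\left(m \right)} = - 70 m^{3}$ ($t{\left(m \right)} = - 5 m m m 2 \left(5 + 2\right) = - 5 m^{2} m 2 \cdot 7 = - 5 m^{3} \cdot 14 = - 5 \cdot 14 m^{3} = - 70 m^{3}$)
$t^{3}{\left(7 \right)} = \left(- 70 \cdot 7^{3}\right)^{3} = \left(\left(-70\right) 343\right)^{3} = \left(-24010\right)^{3} = -13841287201000$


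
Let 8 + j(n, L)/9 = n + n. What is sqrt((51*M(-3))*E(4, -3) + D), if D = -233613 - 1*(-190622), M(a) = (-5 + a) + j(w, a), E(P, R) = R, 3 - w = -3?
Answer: 5*I*sqrt(1891) ≈ 217.43*I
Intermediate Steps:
w = 6 (w = 3 - 1*(-3) = 3 + 3 = 6)
j(n, L) = -72 + 18*n (j(n, L) = -72 + 9*(n + n) = -72 + 9*(2*n) = -72 + 18*n)
M(a) = 31 + a (M(a) = (-5 + a) + (-72 + 18*6) = (-5 + a) + (-72 + 108) = (-5 + a) + 36 = 31 + a)
D = -42991 (D = -233613 + 190622 = -42991)
sqrt((51*M(-3))*E(4, -3) + D) = sqrt((51*(31 - 3))*(-3) - 42991) = sqrt((51*28)*(-3) - 42991) = sqrt(1428*(-3) - 42991) = sqrt(-4284 - 42991) = sqrt(-47275) = 5*I*sqrt(1891)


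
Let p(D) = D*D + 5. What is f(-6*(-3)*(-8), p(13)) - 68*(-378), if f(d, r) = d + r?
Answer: 25734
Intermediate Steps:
p(D) = 5 + D**2 (p(D) = D**2 + 5 = 5 + D**2)
f(-6*(-3)*(-8), p(13)) - 68*(-378) = (-6*(-3)*(-8) + (5 + 13**2)) - 68*(-378) = (18*(-8) + (5 + 169)) + 25704 = (-144 + 174) + 25704 = 30 + 25704 = 25734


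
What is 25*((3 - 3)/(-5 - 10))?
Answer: 0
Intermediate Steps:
25*((3 - 3)/(-5 - 10)) = 25*(0/(-15)) = 25*(0*(-1/15)) = 25*0 = 0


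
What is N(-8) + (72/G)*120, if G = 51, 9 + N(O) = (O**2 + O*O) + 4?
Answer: 4971/17 ≈ 292.41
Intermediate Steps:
N(O) = -5 + 2*O**2 (N(O) = -9 + ((O**2 + O*O) + 4) = -9 + ((O**2 + O**2) + 4) = -9 + (2*O**2 + 4) = -9 + (4 + 2*O**2) = -5 + 2*O**2)
N(-8) + (72/G)*120 = (-5 + 2*(-8)**2) + (72/51)*120 = (-5 + 2*64) + (72*(1/51))*120 = (-5 + 128) + (24/17)*120 = 123 + 2880/17 = 4971/17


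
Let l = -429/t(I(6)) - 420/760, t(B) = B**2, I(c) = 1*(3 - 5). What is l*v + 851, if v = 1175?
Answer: -9562099/76 ≈ -1.2582e+5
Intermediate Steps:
I(c) = -2 (I(c) = 1*(-2) = -2)
l = -8193/76 (l = -429/((-2)**2) - 420/760 = -429/4 - 420*1/760 = -429*1/4 - 21/38 = -429/4 - 21/38 = -8193/76 ≈ -107.80)
l*v + 851 = -8193/76*1175 + 851 = -9626775/76 + 851 = -9562099/76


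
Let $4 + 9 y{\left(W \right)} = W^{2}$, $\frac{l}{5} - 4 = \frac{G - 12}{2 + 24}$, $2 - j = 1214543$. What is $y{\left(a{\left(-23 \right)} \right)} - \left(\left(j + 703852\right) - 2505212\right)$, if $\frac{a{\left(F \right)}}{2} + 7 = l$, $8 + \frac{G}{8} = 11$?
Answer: $\frac{1529114383}{507} \approx 3.016 \cdot 10^{6}$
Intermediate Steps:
$j = -1214541$ ($j = 2 - 1214543 = -1214541$)
$G = 24$ ($G = -64 + 8 \cdot 11 = -64 + 88 = 24$)
$l = \frac{290}{13}$ ($l = 20 + 5 \frac{24 - 12}{2 + 24} = 20 + 5 \cdot \frac{12}{26} = 20 + 5 \cdot 12 \cdot \frac{1}{26} = 20 + 5 \cdot \frac{6}{13} = 20 + \frac{30}{13} = \frac{290}{13} \approx 22.308$)
$a{\left(F \right)} = \frac{398}{13}$ ($a{\left(F \right)} = -14 + 2 \cdot \frac{290}{13} = -14 + \frac{580}{13} = \frac{398}{13}$)
$y{\left(W \right)} = - \frac{4}{9} + \frac{W^{2}}{9}$
$y{\left(a{\left(-23 \right)} \right)} - \left(\left(j + 703852\right) - 2505212\right) = \left(- \frac{4}{9} + \frac{\left(\frac{398}{13}\right)^{2}}{9}\right) - \left(\left(-1214541 + 703852\right) - 2505212\right) = \left(- \frac{4}{9} + \frac{1}{9} \cdot \frac{158404}{169}\right) - \left(-510689 - 2505212\right) = \left(- \frac{4}{9} + \frac{158404}{1521}\right) - -3015901 = \frac{52576}{507} + 3015901 = \frac{1529114383}{507}$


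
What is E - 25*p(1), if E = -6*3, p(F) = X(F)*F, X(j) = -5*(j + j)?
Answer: 232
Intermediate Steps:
X(j) = -10*j
p(F) = -10*F**2 (p(F) = (-10*F)*F = -10*F**2)
E = -18
E - 25*p(1) = -18 - (-250)*1**2 = -18 - (-250) = -18 - 25*(-10) = -18 + 250 = 232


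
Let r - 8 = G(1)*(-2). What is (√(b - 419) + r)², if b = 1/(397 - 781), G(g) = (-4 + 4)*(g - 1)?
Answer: (384 + I*√965382)²/2304 ≈ -355.0 + 327.51*I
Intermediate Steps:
G(g) = 0 (G(g) = 0*(-1 + g) = 0)
b = -1/384 (b = 1/(-384) = -1/384 ≈ -0.0026042)
r = 8 (r = 8 + 0*(-2) = 8 + 0 = 8)
(√(b - 419) + r)² = (√(-1/384 - 419) + 8)² = (√(-160897/384) + 8)² = (I*√965382/48 + 8)² = (8 + I*√965382/48)²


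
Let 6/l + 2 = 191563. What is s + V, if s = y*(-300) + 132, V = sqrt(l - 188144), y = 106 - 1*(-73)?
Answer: -53568 + I*sqrt(6904060111206458)/191561 ≈ -53568.0 + 433.76*I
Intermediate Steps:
l = 6/191561 (l = 6/(-2 + 191563) = 6/191561 ≈ 3.1322e-5)
y = 179 (y = 106 + 73 = 179)
V = I*sqrt(6904060111206458)/191561 (V = sqrt(6/191561 - 188144) = sqrt(-36041052778/191561) = I*sqrt(6904060111206458)/191561 ≈ 433.76*I)
s = -53568 (s = 179*(-300) + 132 = -53700 + 132 = -53568)
s + V = -53568 + I*sqrt(6904060111206458)/191561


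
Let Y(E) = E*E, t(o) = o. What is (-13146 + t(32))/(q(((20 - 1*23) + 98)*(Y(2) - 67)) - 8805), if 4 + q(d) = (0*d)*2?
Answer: 13114/8809 ≈ 1.4887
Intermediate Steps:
Y(E) = E²
q(d) = -4 (q(d) = -4 + (0*d)*2 = -4 + 0*2 = -4 + 0 = -4)
(-13146 + t(32))/(q(((20 - 1*23) + 98)*(Y(2) - 67)) - 8805) = (-13146 + 32)/(-4 - 8805) = -13114/(-8809) = -13114*(-1/8809) = 13114/8809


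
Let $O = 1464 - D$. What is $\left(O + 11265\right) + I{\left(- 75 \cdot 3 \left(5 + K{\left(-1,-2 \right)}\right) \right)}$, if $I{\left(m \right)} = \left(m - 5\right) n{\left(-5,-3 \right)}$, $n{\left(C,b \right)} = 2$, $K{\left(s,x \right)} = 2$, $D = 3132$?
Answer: $6437$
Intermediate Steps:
$O = -1668$ ($O = 1464 - 3132 = -1668$)
$I{\left(m \right)} = -10 + 2 m$ ($I{\left(m \right)} = \left(m - 5\right) 2 = \left(-5 + m\right) 2 = -10 + 2 m$)
$\left(O + 11265\right) + I{\left(- 75 \cdot 3 \left(5 + K{\left(-1,-2 \right)}\right) \right)} = \left(-1668 + 11265\right) + \left(-10 + 2 \left(- 75 \cdot 3 \left(5 + 2\right)\right)\right) = 9597 + \left(-10 + 2 \left(- 75 \cdot 3 \cdot 7\right)\right) = 9597 + \left(-10 + 2 \left(\left(-75\right) 21\right)\right) = 9597 + \left(-10 + 2 \left(-1575\right)\right) = 9597 - 3160 = 6437$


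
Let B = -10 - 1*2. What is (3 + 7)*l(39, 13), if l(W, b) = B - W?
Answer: -510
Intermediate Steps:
B = -12 (B = -10 - 2 = -12)
l(W, b) = -12 - W
(3 + 7)*l(39, 13) = (3 + 7)*(-12 - 1*39) = 10*(-12 - 39) = 10*(-51) = -510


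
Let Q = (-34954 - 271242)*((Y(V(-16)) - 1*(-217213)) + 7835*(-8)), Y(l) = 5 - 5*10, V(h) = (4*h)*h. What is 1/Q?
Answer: -1/47303607648 ≈ -2.1140e-11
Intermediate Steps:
V(h) = 4*h**2
Y(l) = -45 (Y(l) = 5 - 50 = -45)
Q = -47303607648 (Q = (-34954 - 271242)*((-45 - 1*(-217213)) + 7835*(-8)) = -306196*((-45 + 217213) - 62680) = -306196*(217168 - 62680) = -306196*154488 = -47303607648)
1/Q = 1/(-47303607648) = -1/47303607648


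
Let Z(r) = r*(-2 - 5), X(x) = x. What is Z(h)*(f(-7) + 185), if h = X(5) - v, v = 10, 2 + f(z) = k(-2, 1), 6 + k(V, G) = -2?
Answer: 6125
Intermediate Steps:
k(V, G) = -8 (k(V, G) = -6 - 2 = -8)
f(z) = -10 (f(z) = -2 - 8 = -10)
h = -5 (h = 5 - 1*10 = 5 - 10 = -5)
Z(r) = -7*r (Z(r) = r*(-7) = -7*r)
Z(h)*(f(-7) + 185) = (-7*(-5))*(-10 + 185) = 35*175 = 6125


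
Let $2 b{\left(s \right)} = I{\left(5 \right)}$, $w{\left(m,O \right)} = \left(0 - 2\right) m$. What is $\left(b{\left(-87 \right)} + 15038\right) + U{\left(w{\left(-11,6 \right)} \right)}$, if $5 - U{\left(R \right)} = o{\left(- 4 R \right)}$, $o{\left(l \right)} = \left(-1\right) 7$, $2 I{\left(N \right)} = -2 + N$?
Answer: $\frac{60203}{4} \approx 15051.0$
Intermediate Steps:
$w{\left(m,O \right)} = - 2 m$
$I{\left(N \right)} = -1 + \frac{N}{2}$ ($I{\left(N \right)} = \frac{-2 + N}{2} = -1 + \frac{N}{2}$)
$b{\left(s \right)} = \frac{3}{4}$ ($b{\left(s \right)} = \frac{-1 + \frac{1}{2} \cdot 5}{2} = \frac{-1 + \frac{5}{2}}{2} = \frac{1}{2} \cdot \frac{3}{2} = \frac{3}{4}$)
$o{\left(l \right)} = -7$
$U{\left(R \right)} = 12$ ($U{\left(R \right)} = 5 - -7 = 5 + 7 = 12$)
$\left(b{\left(-87 \right)} + 15038\right) + U{\left(w{\left(-11,6 \right)} \right)} = \left(\frac{3}{4} + 15038\right) + 12 = \frac{60155}{4} + 12 = \frac{60203}{4}$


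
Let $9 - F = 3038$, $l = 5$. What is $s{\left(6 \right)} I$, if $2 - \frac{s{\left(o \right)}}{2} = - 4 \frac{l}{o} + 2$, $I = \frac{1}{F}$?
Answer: $- \frac{20}{9087} \approx -0.0022009$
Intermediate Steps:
$F = -3029$ ($F = 9 - 3038 = -3029$)
$I = - \frac{1}{3029}$ ($I = \frac{1}{-3029} = - \frac{1}{3029} \approx -0.00033014$)
$s{\left(o \right)} = \frac{40}{o}$ ($s{\left(o \right)} = 4 - 2 \left(- 4 \frac{5}{o} + 2\right) = 4 - 2 \left(- \frac{20}{o} + 2\right) = 4 - 2 \left(2 - \frac{20}{o}\right) = 4 - \left(4 - \frac{40}{o}\right) = \frac{40}{o}$)
$s{\left(6 \right)} I = \frac{40}{6} \left(- \frac{1}{3029}\right) = 40 \cdot \frac{1}{6} \left(- \frac{1}{3029}\right) = \frac{20}{3} \left(- \frac{1}{3029}\right) = - \frac{20}{9087}$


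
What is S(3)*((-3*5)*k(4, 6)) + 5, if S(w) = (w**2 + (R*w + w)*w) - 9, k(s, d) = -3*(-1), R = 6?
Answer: -2830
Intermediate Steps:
k(s, d) = 3
S(w) = -9 + 8*w**2 (S(w) = (w**2 + (6*w + w)*w) - 9 = (w**2 + (7*w)*w) - 9 = (w**2 + 7*w**2) - 9 = 8*w**2 - 9 = -9 + 8*w**2)
S(3)*((-3*5)*k(4, 6)) + 5 = (-9 + 8*3**2)*(-3*5*3) + 5 = (-9 + 8*9)*(-15*3) + 5 = (-9 + 72)*(-45) + 5 = 63*(-45) + 5 = -2835 + 5 = -2830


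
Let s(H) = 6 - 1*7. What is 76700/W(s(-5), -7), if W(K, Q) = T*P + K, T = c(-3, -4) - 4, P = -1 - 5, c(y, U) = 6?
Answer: -5900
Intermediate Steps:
s(H) = -1 (s(H) = 6 - 7 = -1)
P = -6
T = 2 (T = 6 - 4 = 2)
W(K, Q) = -12 + K (W(K, Q) = 2*(-6) + K = -12 + K)
76700/W(s(-5), -7) = 76700/(-12 - 1) = 76700/(-13) = 76700*(-1/13) = -5900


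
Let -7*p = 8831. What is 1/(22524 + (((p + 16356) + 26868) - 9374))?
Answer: 7/385787 ≈ 1.8145e-5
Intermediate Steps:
p = -8831/7 (p = -1/7*8831 = -8831/7 ≈ -1261.6)
1/(22524 + (((p + 16356) + 26868) - 9374)) = 1/(22524 + (((-8831/7 + 16356) + 26868) - 9374)) = 1/(22524 + ((105661/7 + 26868) - 9374)) = 1/(22524 + (293737/7 - 9374)) = 1/(22524 + 228119/7) = 1/(385787/7) = 7/385787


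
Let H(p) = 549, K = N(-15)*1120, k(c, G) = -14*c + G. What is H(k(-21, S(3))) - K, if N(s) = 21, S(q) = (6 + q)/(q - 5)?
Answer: -22971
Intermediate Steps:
S(q) = (6 + q)/(-5 + q)
k(c, G) = G - 14*c
K = 23520 (K = 21*1120 = 23520)
H(k(-21, S(3))) - K = 549 - 1*23520 = 549 - 23520 = -22971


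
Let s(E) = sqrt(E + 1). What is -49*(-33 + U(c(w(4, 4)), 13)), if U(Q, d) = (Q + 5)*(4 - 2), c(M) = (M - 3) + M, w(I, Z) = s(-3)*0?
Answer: 1421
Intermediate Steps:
s(E) = sqrt(1 + E)
w(I, Z) = 0 (w(I, Z) = sqrt(1 - 3)*0 = sqrt(-2)*0 = (I*sqrt(2))*0 = 0)
c(M) = -3 + 2*M (c(M) = (-3 + M) + M = -3 + 2*M)
U(Q, d) = 10 + 2*Q (U(Q, d) = (5 + Q)*2 = 10 + 2*Q)
-49*(-33 + U(c(w(4, 4)), 13)) = -49*(-33 + (10 + 2*(-3 + 2*0))) = -49*(-33 + (10 + 2*(-3 + 0))) = -49*(-33 + (10 + 2*(-3))) = -49*(-33 + (10 - 6)) = -49*(-33 + 4) = -49*(-29) = 1421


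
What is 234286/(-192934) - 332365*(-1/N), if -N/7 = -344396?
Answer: -35763258563/33222848932 ≈ -1.0765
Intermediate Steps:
N = 2410772 (N = -7*(-344396) = 2410772)
234286/(-192934) - 332365*(-1/N) = 234286/(-192934) - 332365/((-1*2410772)) = 234286*(-1/192934) - 332365/(-2410772) = -117143/96467 - 332365*(-1/2410772) = -117143/96467 + 332365/2410772 = -35763258563/33222848932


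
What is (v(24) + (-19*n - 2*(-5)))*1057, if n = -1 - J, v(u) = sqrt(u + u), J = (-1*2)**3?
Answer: -130011 + 4228*sqrt(3) ≈ -1.2269e+5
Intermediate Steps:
J = -8 (J = (-2)**3 = -8)
v(u) = sqrt(2)*sqrt(u) (v(u) = sqrt(2*u) = sqrt(2)*sqrt(u))
n = 7 (n = -1 - 1*(-8) = -1 + 8 = 7)
(v(24) + (-19*n - 2*(-5)))*1057 = (sqrt(2)*sqrt(24) + (-19*7 - 2*(-5)))*1057 = (sqrt(2)*(2*sqrt(6)) + (-133 + 10))*1057 = (4*sqrt(3) - 123)*1057 = (-123 + 4*sqrt(3))*1057 = -130011 + 4228*sqrt(3)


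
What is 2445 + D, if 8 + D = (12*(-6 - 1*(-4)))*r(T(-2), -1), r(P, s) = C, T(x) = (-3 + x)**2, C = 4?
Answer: 2341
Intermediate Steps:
r(P, s) = 4
D = -104 (D = -8 + (12*(-6 - 1*(-4)))*4 = -8 + (12*(-6 + 4))*4 = -8 + (12*(-2))*4 = -8 - 24*4 = -8 - 96 = -104)
2445 + D = 2445 - 104 = 2341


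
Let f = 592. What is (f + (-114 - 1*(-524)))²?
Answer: 1004004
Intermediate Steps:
(f + (-114 - 1*(-524)))² = (592 + (-114 - 1*(-524)))² = (592 + (-114 + 524))² = (592 + 410)² = 1002² = 1004004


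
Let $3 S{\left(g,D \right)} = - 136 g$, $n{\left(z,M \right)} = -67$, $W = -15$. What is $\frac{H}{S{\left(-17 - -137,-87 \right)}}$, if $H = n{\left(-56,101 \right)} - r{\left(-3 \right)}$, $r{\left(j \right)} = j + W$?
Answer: $\frac{49}{5440} \approx 0.0090073$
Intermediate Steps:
$r{\left(j \right)} = -15 + j$ ($r{\left(j \right)} = j - 15 = -15 + j$)
$S{\left(g,D \right)} = - \frac{136 g}{3}$ ($S{\left(g,D \right)} = \frac{\left(-136\right) g}{3} = - \frac{136 g}{3}$)
$H = -49$ ($H = -67 - \left(-15 - 3\right) = -67 - -18 = -67 + 18 = -49$)
$\frac{H}{S{\left(-17 - -137,-87 \right)}} = - \frac{49}{\left(- \frac{136}{3}\right) \left(-17 - -137\right)} = - \frac{49}{\left(- \frac{136}{3}\right) \left(-17 + 137\right)} = - \frac{49}{\left(- \frac{136}{3}\right) 120} = - \frac{49}{-5440} = \left(-49\right) \left(- \frac{1}{5440}\right) = \frac{49}{5440}$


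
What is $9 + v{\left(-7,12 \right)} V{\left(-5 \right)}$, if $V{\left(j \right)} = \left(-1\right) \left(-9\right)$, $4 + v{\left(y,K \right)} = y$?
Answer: $-90$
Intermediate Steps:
$v{\left(y,K \right)} = -4 + y$
$V{\left(j \right)} = 9$
$9 + v{\left(-7,12 \right)} V{\left(-5 \right)} = 9 + \left(-4 - 7\right) 9 = 9 - 99 = -90$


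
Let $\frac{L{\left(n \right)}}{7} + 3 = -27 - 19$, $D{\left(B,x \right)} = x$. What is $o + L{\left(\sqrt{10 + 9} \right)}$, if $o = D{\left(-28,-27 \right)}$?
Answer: $-370$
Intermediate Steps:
$L{\left(n \right)} = -343$ ($L{\left(n \right)} = -21 + 7 \left(-27 - 19\right) = -21 + 7 \left(-46\right) = -21 - 322 = -343$)
$o = -27$
$o + L{\left(\sqrt{10 + 9} \right)} = -27 - 343 = -370$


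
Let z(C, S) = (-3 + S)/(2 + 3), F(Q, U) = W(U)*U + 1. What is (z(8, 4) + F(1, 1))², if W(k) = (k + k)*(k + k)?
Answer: 676/25 ≈ 27.040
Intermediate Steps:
W(k) = 4*k² (W(k) = (2*k)*(2*k) = 4*k²)
F(Q, U) = 1 + 4*U³ (F(Q, U) = (4*U²)*U + 1 = 4*U³ + 1 = 1 + 4*U³)
z(C, S) = -⅗ + S/5 (z(C, S) = (-3 + S)/5 = (-3 + S)*(⅕) = -⅗ + S/5)
(z(8, 4) + F(1, 1))² = ((-⅗ + (⅕)*4) + (1 + 4*1³))² = ((-⅗ + ⅘) + (1 + 4*1))² = (⅕ + (1 + 4))² = (⅕ + 5)² = (26/5)² = 676/25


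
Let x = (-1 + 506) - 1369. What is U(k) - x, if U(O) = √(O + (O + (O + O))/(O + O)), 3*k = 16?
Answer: 864 + √246/6 ≈ 866.61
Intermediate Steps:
k = 16/3 (k = (⅓)*16 = 16/3 ≈ 5.3333)
x = -864 (x = 505 - 1369 = -864)
U(O) = √(3/2 + O) (U(O) = √(O + (O + 2*O)/((2*O))) = √(O + (3*O)*(1/(2*O))) = √(O + 3/2) = √(3/2 + O))
U(k) - x = √(6 + 4*(16/3))/2 - 1*(-864) = √(6 + 64/3)/2 + 864 = √(82/3)/2 + 864 = (√246/3)/2 + 864 = √246/6 + 864 = 864 + √246/6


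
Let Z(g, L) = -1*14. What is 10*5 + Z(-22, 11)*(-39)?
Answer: 596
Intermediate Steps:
Z(g, L) = -14
10*5 + Z(-22, 11)*(-39) = 10*5 - 14*(-39) = 50 + 546 = 596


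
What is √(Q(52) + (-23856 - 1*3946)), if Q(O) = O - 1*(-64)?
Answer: I*√27686 ≈ 166.39*I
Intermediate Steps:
Q(O) = 64 + O (Q(O) = O + 64 = 64 + O)
√(Q(52) + (-23856 - 1*3946)) = √((64 + 52) + (-23856 - 1*3946)) = √(116 + (-23856 - 3946)) = √(116 - 27802) = √(-27686) = I*√27686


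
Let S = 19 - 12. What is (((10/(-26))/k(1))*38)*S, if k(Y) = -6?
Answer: 665/39 ≈ 17.051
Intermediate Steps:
S = 7
(((10/(-26))/k(1))*38)*S = (((10/(-26))/(-6))*38)*7 = (((10*(-1/26))*(-⅙))*38)*7 = (-5/13*(-⅙)*38)*7 = ((5/78)*38)*7 = (95/39)*7 = 665/39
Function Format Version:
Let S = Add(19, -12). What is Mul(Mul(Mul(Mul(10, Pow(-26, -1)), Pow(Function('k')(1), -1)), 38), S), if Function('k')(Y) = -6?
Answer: Rational(665, 39) ≈ 17.051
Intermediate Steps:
S = 7
Mul(Mul(Mul(Mul(10, Pow(-26, -1)), Pow(Function('k')(1), -1)), 38), S) = Mul(Mul(Mul(Mul(10, Pow(-26, -1)), Pow(-6, -1)), 38), 7) = Mul(Mul(Mul(Mul(10, Rational(-1, 26)), Rational(-1, 6)), 38), 7) = Mul(Mul(Mul(Rational(-5, 13), Rational(-1, 6)), 38), 7) = Mul(Mul(Rational(5, 78), 38), 7) = Mul(Rational(95, 39), 7) = Rational(665, 39)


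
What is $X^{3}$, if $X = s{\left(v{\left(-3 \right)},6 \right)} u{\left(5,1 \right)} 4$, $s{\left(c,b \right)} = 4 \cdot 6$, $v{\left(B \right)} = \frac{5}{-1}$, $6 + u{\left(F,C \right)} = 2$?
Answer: $-56623104$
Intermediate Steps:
$u{\left(F,C \right)} = -4$ ($u{\left(F,C \right)} = -6 + 2 = -4$)
$v{\left(B \right)} = -5$ ($v{\left(B \right)} = 5 \left(-1\right) = -5$)
$s{\left(c,b \right)} = 24$
$X = -384$ ($X = 24 \left(-4\right) 4 = \left(-96\right) 4 = -384$)
$X^{3} = \left(-384\right)^{3} = -56623104$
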